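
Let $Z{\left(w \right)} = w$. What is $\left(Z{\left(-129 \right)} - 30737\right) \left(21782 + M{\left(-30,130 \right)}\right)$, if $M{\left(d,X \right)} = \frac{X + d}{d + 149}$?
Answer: $- \frac{80009548828}{119} \approx -6.7235 \cdot 10^{8}$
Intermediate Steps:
$M{\left(d,X \right)} = \frac{X + d}{149 + d}$
$\left(Z{\left(-129 \right)} - 30737\right) \left(21782 + M{\left(-30,130 \right)}\right) = \left(-129 - 30737\right) \left(21782 + \frac{130 - 30}{149 - 30}\right) = - 30866 \left(21782 + \frac{1}{119} \cdot 100\right) = - 30866 \left(21782 + \frac{100}{119}\right) = \left(-30866\right) \frac{2592158}{119} = - \frac{80009548828}{119}$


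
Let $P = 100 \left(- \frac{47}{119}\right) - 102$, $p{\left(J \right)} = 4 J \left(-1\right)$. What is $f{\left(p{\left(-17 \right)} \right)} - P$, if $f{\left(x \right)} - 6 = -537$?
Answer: $- \frac{46351}{119} \approx -389.5$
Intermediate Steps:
$p{\left(J \right)} = - 4 J$
$f{\left(x \right)} = -531$ ($f{\left(x \right)} = 6 - 537 = -531$)
$P = - \frac{16838}{119}$ ($P = 100 \left(\left(-47\right) \frac{1}{119}\right) - 102 = 100 \left(- \frac{47}{119}\right) - 102 = - \frac{4700}{119} - 102 = - \frac{16838}{119} \approx -141.5$)
$f{\left(p{\left(-17 \right)} \right)} - P = -531 - - \frac{16838}{119} = -531 + \frac{16838}{119} = - \frac{46351}{119}$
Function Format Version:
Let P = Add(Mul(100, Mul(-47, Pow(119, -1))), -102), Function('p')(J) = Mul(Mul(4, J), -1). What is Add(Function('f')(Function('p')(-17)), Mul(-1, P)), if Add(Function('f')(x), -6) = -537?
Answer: Rational(-46351, 119) ≈ -389.50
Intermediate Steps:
Function('p')(J) = Mul(-4, J)
Function('f')(x) = -531 (Function('f')(x) = Add(6, -537) = -531)
P = Rational(-16838, 119) (P = Add(Mul(100, Mul(-47, Rational(1, 119))), -102) = Add(Mul(100, Rational(-47, 119)), -102) = Add(Rational(-4700, 119), -102) = Rational(-16838, 119) ≈ -141.50)
Add(Function('f')(Function('p')(-17)), Mul(-1, P)) = Add(-531, Mul(-1, Rational(-16838, 119))) = Add(-531, Rational(16838, 119)) = Rational(-46351, 119)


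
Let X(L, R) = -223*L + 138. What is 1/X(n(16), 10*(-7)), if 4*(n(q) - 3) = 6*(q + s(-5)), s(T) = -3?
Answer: -2/9759 ≈ -0.00020494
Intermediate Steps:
n(q) = -3/2 + 3*q/2 (n(q) = 3 + (6*(q - 3))/4 = 3 + (6*(-3 + q))/4 = 3 + (-18 + 6*q)/4 = 3 + (-9/2 + 3*q/2) = -3/2 + 3*q/2)
X(L, R) = 138 - 223*L
1/X(n(16), 10*(-7)) = 1/(138 - 223*(-3/2 + (3/2)*16)) = 1/(138 - 223*(-3/2 + 24)) = 1/(138 - 223*45/2) = 1/(138 - 10035/2) = 1/(-9759/2) = -2/9759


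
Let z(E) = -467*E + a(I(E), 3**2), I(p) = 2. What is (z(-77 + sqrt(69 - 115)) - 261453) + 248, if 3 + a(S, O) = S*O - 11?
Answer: -225242 - 467*I*sqrt(46) ≈ -2.2524e+5 - 3167.3*I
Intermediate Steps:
a(S, O) = -14 + O*S (a(S, O) = -3 + (S*O - 11) = -3 + (O*S - 11) = -3 + (-11 + O*S) = -14 + O*S)
z(E) = 4 - 467*E (z(E) = -467*E + (-14 + 3**2*2) = -467*E + (-14 + 9*2) = -467*E + (-14 + 18) = -467*E + 4 = 4 - 467*E)
(z(-77 + sqrt(69 - 115)) - 261453) + 248 = ((4 - 467*(-77 + sqrt(69 - 115))) - 261453) + 248 = ((4 - 467*(-77 + sqrt(-46))) - 261453) + 248 = ((4 - 467*(-77 + I*sqrt(46))) - 261453) + 248 = ((4 + (35959 - 467*I*sqrt(46))) - 261453) + 248 = ((35963 - 467*I*sqrt(46)) - 261453) + 248 = (-225490 - 467*I*sqrt(46)) + 248 = -225242 - 467*I*sqrt(46)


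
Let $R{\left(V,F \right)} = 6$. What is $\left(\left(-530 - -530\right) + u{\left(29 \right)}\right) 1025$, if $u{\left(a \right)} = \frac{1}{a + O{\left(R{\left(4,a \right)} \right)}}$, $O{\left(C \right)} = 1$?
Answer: $\frac{205}{6} \approx 34.167$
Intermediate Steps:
$u{\left(a \right)} = \frac{1}{1 + a}$ ($u{\left(a \right)} = \frac{1}{a + 1} = \frac{1}{1 + a}$)
$\left(\left(-530 - -530\right) + u{\left(29 \right)}\right) 1025 = \left(\left(-530 - -530\right) + \frac{1}{1 + 29}\right) 1025 = \left(\left(-530 + 530\right) + \frac{1}{30}\right) 1025 = \left(0 + \frac{1}{30}\right) 1025 = \frac{1}{30} \cdot 1025 = \frac{205}{6}$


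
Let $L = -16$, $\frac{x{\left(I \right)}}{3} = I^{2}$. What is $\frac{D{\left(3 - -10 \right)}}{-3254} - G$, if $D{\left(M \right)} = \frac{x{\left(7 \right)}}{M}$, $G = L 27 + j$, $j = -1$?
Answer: $\frac{18316619}{42302} \approx 433.0$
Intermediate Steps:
$x{\left(I \right)} = 3 I^{2}$
$G = -433$ ($G = \left(-16\right) 27 - 1 = -432 - 1 = -433$)
$D{\left(M \right)} = \frac{147}{M}$ ($D{\left(M \right)} = \frac{3 \cdot 7^{2}}{M} = \frac{3 \cdot 49}{M} = \frac{147}{M}$)
$\frac{D{\left(3 - -10 \right)}}{-3254} - G = \frac{147 \frac{1}{3 - -10}}{-3254} - -433 = \frac{147}{3 + 10} \left(- \frac{1}{3254}\right) + 433 = \frac{147}{13} \left(- \frac{1}{3254}\right) + 433 = - \frac{147}{42302} + 433 = \frac{18316619}{42302}$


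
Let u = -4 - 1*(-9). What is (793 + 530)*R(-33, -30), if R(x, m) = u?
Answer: 6615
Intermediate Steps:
u = 5 (u = -4 + 9 = 5)
R(x, m) = 5
(793 + 530)*R(-33, -30) = (793 + 530)*5 = 1323*5 = 6615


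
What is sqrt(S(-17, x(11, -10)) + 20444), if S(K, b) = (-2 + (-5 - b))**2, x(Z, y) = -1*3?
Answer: 2*sqrt(5115) ≈ 143.04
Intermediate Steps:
x(Z, y) = -3
S(K, b) = (-7 - b)**2
sqrt(S(-17, x(11, -10)) + 20444) = sqrt((7 - 3)**2 + 20444) = sqrt(4**2 + 20444) = sqrt(16 + 20444) = sqrt(20460) = 2*sqrt(5115)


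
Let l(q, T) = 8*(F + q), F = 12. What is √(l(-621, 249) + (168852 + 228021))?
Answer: √392001 ≈ 626.10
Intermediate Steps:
l(q, T) = 96 + 8*q (l(q, T) = 8*(12 + q) = 96 + 8*q)
√(l(-621, 249) + (168852 + 228021)) = √((96 + 8*(-621)) + (168852 + 228021)) = √((96 - 4968) + 396873) = √(-4872 + 396873) = √392001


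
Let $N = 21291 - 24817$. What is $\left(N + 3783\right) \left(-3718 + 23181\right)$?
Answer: $5001991$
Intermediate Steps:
$N = -3526$
$\left(N + 3783\right) \left(-3718 + 23181\right) = \left(-3526 + 3783\right) \left(-3718 + 23181\right) = 257 \cdot 19463 = 5001991$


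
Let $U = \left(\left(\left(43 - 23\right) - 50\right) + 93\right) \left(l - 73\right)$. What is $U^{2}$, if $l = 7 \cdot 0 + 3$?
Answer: $19448100$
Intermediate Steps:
$l = 3$ ($l = 0 + 3 = 3$)
$U = -4410$ ($U = \left(\left(\left(43 - 23\right) - 50\right) + 93\right) \left(3 - 73\right) = \left(\left(20 - 50\right) + 93\right) \left(-70\right) = \left(-30 + 93\right) \left(-70\right) = 63 \left(-70\right) = -4410$)
$U^{2} = \left(-4410\right)^{2} = 19448100$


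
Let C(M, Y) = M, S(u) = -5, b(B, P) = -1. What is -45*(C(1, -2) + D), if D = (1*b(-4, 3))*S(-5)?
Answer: -270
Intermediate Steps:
D = 5 (D = (1*(-1))*(-5) = -1*(-5) = 5)
-45*(C(1, -2) + D) = -45*(1 + 5) = -45*6 = -270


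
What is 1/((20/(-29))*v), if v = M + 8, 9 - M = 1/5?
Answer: -29/336 ≈ -0.086310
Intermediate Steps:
M = 44/5 (M = 9 - 1/5 = 44/5 ≈ 8.8000)
v = 84/5 (v = 44/5 + 8 = 84/5 ≈ 16.800)
1/((20/(-29))*v) = 1/((20/(-29))*(84/5)) = 1/((20*(-1/29))*(84/5)) = 1/(-20/29*84/5) = 1/(-336/29) = -29/336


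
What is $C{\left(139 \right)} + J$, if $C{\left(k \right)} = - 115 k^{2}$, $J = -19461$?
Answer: $-2241376$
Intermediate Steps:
$C{\left(139 \right)} + J = - 115 \cdot 139^{2} - 19461 = \left(-115\right) 19321 - 19461 = -2221915 - 19461 = -2241376$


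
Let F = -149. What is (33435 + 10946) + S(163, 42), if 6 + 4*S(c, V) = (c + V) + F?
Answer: 88787/2 ≈ 44394.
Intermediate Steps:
S(c, V) = -155/4 + V/4 + c/4 (S(c, V) = -3/2 + ((c + V) - 149)/4 = -3/2 + ((V + c) - 149)/4 = -3/2 + (-149 + V + c)/4 = -3/2 + (-149/4 + V/4 + c/4) = -155/4 + V/4 + c/4)
(33435 + 10946) + S(163, 42) = (33435 + 10946) + (-155/4 + (1/4)*42 + (1/4)*163) = 44381 + (-155/4 + 21/2 + 163/4) = 44381 + 25/2 = 88787/2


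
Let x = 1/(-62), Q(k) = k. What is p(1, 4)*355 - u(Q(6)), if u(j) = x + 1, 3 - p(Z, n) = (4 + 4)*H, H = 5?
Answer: -814431/62 ≈ -13136.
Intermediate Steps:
x = -1/62 ≈ -0.016129
p(Z, n) = -37 (p(Z, n) = 3 - (4 + 4)*5 = 3 - 8*5 = 3 - 1*40 = 3 - 40 = -37)
u(j) = 61/62 (u(j) = -1/62 + 1 = 61/62)
p(1, 4)*355 - u(Q(6)) = -37*355 - 1*61/62 = -13135 - 61/62 = -814431/62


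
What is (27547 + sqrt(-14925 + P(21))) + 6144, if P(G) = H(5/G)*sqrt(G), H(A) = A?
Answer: 33691 + sqrt(-6581925 + 105*sqrt(21))/21 ≈ 33691.0 + 122.16*I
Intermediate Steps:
P(G) = 5/sqrt(G) (P(G) = (5/G)*sqrt(G) = 5/sqrt(G))
(27547 + sqrt(-14925 + P(21))) + 6144 = (27547 + sqrt(-14925 + 5/sqrt(21))) + 6144 = (27547 + sqrt(-14925 + 5*(sqrt(21)/21))) + 6144 = (27547 + sqrt(-14925 + 5*sqrt(21)/21)) + 6144 = 33691 + sqrt(-14925 + 5*sqrt(21)/21)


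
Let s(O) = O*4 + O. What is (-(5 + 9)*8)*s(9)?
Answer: -5040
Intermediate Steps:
s(O) = 5*O (s(O) = 4*O + O = 5*O)
(-(5 + 9)*8)*s(9) = (-(5 + 9)*8)*(5*9) = -14*8*45 = -1*112*45 = -112*45 = -5040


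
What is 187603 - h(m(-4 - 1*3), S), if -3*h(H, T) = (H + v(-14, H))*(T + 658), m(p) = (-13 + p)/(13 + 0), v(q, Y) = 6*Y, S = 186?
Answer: 7198357/39 ≈ 1.8457e+5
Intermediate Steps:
m(p) = -1 + p/13 (m(p) = (-13 + p)/13 = (-13 + p)*(1/13) = -1 + p/13)
h(H, T) = -7*H*(658 + T)/3 (h(H, T) = -(H + 6*H)*(T + 658)/3 = -7*H*(658 + T)/3)
187603 - h(m(-4 - 1*3), S) = 187603 - 7*(-1 + (-4 - 1*3)/13)*(-658 - 1*186)/3 = 187603 - 7*(-1 + (-4 - 3)/13)*(-658 - 186)/3 = 187603 - 7*(-1 + (1/13)*(-7))*(-844)/3 = 187603 - 7*(-1 - 7/13)*(-844)/3 = 187603 - 7*(-20)*(-844)/(3*13) = 187603 - 1*118160/39 = 187603 - 118160/39 = 7198357/39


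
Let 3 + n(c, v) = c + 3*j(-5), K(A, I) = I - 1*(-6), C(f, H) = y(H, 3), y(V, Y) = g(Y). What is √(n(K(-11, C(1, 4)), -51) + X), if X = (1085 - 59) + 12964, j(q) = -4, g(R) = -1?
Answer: 2*√3495 ≈ 118.24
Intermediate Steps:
y(V, Y) = -1
C(f, H) = -1
X = 13990 (X = 1026 + 12964 = 13990)
K(A, I) = 6 + I (K(A, I) = I + 6 = 6 + I)
n(c, v) = -15 + c (n(c, v) = -3 + (c + 3*(-4)) = -3 + (c - 12) = -3 + (-12 + c) = -15 + c)
√(n(K(-11, C(1, 4)), -51) + X) = √((-15 + (6 - 1)) + 13990) = √((-15 + 5) + 13990) = √(-10 + 13990) = √13980 = 2*√3495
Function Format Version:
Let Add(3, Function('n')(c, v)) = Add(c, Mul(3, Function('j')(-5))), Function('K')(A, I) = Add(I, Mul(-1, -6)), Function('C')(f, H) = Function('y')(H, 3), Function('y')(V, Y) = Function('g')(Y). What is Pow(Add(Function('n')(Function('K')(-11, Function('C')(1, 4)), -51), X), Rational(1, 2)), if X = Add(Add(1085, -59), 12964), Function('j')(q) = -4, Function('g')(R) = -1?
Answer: Mul(2, Pow(3495, Rational(1, 2))) ≈ 118.24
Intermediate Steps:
Function('y')(V, Y) = -1
Function('C')(f, H) = -1
X = 13990 (X = Add(1026, 12964) = 13990)
Function('K')(A, I) = Add(6, I) (Function('K')(A, I) = Add(I, 6) = Add(6, I))
Function('n')(c, v) = Add(-15, c) (Function('n')(c, v) = Add(-3, Add(c, Mul(3, -4))) = Add(-3, Add(c, -12)) = Add(-3, Add(-12, c)) = Add(-15, c))
Pow(Add(Function('n')(Function('K')(-11, Function('C')(1, 4)), -51), X), Rational(1, 2)) = Pow(Add(Add(-15, Add(6, -1)), 13990), Rational(1, 2)) = Pow(Add(Add(-15, 5), 13990), Rational(1, 2)) = Pow(Add(-10, 13990), Rational(1, 2)) = Pow(13980, Rational(1, 2)) = Mul(2, Pow(3495, Rational(1, 2)))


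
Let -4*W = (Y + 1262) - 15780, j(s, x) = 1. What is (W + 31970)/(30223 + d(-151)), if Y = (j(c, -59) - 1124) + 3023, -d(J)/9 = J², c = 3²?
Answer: -70249/349972 ≈ -0.20073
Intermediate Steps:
c = 9
d(J) = -9*J²
Y = 1900 (Y = (1 - 1124) + 3023 = -1123 + 3023 = 1900)
W = 6309/2 (W = -((1900 + 1262) - 15780)/4 = -(3162 - 15780)/4 = -¼*(-12618) = 6309/2 ≈ 3154.5)
(W + 31970)/(30223 + d(-151)) = (6309/2 + 31970)/(30223 - 9*(-151)²) = 70249/(2*(30223 - 9*22801)) = 70249/(2*(30223 - 205209)) = (70249/2)/(-174986) = (70249/2)*(-1/174986) = -70249/349972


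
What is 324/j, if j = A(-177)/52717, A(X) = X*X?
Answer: 1897812/3481 ≈ 545.19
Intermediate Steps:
A(X) = X**2
j = 31329/52717 (j = (-177)**2/52717 = 31329*(1/52717) = 31329/52717 ≈ 0.59429)
324/j = 324/(31329/52717) = 324*(52717/31329) = 1897812/3481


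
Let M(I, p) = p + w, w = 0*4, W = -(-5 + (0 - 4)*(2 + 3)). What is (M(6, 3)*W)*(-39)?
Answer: -2925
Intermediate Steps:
W = 25 (W = -(-5 - 4*5) = -(-5 - 20) = -1*(-25) = 25)
w = 0
M(I, p) = p (M(I, p) = p + 0 = p)
(M(6, 3)*W)*(-39) = (3*25)*(-39) = 75*(-39) = -2925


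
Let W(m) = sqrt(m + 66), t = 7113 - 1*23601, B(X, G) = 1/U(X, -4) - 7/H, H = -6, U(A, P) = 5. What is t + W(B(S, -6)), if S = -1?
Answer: -16488 + sqrt(60630)/30 ≈ -16480.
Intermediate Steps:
B(X, G) = 41/30 (B(X, G) = 1/5 - 7/(-6) = 1*(1/5) - 7*(-1/6) = 1/5 + 7/6 = 41/30)
t = -16488 (t = 7113 - 23601 = -16488)
W(m) = sqrt(66 + m)
t + W(B(S, -6)) = -16488 + sqrt(66 + 41/30) = -16488 + sqrt(2021/30) = -16488 + sqrt(60630)/30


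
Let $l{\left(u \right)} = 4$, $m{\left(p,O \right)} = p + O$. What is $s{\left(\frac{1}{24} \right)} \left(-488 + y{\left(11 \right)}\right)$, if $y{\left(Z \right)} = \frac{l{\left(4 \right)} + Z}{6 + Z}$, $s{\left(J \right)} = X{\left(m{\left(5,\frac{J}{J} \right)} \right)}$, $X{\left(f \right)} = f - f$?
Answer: $0$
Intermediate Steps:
$m{\left(p,O \right)} = O + p$
$X{\left(f \right)} = 0$
$s{\left(J \right)} = 0$
$y{\left(Z \right)} = \frac{4 + Z}{6 + Z}$
$s{\left(\frac{1}{24} \right)} \left(-488 + y{\left(11 \right)}\right) = 0 \left(-488 + \frac{4 + 11}{6 + 11}\right) = 0 \left(-488 + \frac{1}{17} \cdot 15\right) = 0 \left(-488 + \frac{15}{17}\right) = 0 \left(- \frac{8281}{17}\right) = 0$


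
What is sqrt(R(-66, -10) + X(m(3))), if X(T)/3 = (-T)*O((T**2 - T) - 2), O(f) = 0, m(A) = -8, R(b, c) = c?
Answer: I*sqrt(10) ≈ 3.1623*I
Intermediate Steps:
X(T) = 0 (X(T) = 3*(-T*0) = 3*0 = 0)
sqrt(R(-66, -10) + X(m(3))) = sqrt(-10 + 0) = sqrt(-10) = I*sqrt(10)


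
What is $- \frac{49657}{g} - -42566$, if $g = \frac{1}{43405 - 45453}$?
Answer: $101740102$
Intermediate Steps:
$g = - \frac{1}{2048}$ ($g = \frac{1}{-2048} = - \frac{1}{2048} \approx -0.00048828$)
$- \frac{49657}{g} - -42566 = - \frac{49657}{- \frac{1}{2048}} - -42566 = \left(-49657\right) \left(-2048\right) + 42566 = 101697536 + 42566 = 101740102$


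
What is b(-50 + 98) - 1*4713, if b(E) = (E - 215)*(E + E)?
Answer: -20745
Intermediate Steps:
b(E) = 2*E*(-215 + E) (b(E) = (-215 + E)*(2*E) = 2*E*(-215 + E))
b(-50 + 98) - 1*4713 = 2*(-50 + 98)*(-215 + (-50 + 98)) - 1*4713 = 2*48*(-215 + 48) - 4713 = 2*48*(-167) - 4713 = -16032 - 4713 = -20745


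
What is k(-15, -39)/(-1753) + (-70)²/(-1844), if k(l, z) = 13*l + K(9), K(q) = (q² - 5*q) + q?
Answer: -2078275/808133 ≈ -2.5717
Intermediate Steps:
K(q) = q² - 4*q
k(l, z) = 45 + 13*l (k(l, z) = 13*l + 9*(-4 + 9) = 13*l + 9*5 = 13*l + 45 = 45 + 13*l)
k(-15, -39)/(-1753) + (-70)²/(-1844) = (45 + 13*(-15))/(-1753) + (-70)²/(-1844) = (45 - 195)*(-1/1753) + 4900*(-1/1844) = -150*(-1/1753) - 1225/461 = 150/1753 - 1225/461 = -2078275/808133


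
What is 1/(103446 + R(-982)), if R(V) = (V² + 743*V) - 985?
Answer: 1/337159 ≈ 2.9660e-6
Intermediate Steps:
R(V) = -985 + V² + 743*V
1/(103446 + R(-982)) = 1/(103446 + (-985 + (-982)² + 743*(-982))) = 1/(103446 + (-985 + 964324 - 729626)) = 1/(103446 + 233713) = 1/337159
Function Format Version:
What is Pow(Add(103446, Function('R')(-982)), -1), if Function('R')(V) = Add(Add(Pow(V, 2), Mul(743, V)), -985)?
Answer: Rational(1, 337159) ≈ 2.9660e-6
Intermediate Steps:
Function('R')(V) = Add(-985, Pow(V, 2), Mul(743, V))
Pow(Add(103446, Function('R')(-982)), -1) = Pow(Add(103446, Add(-985, Pow(-982, 2), Mul(743, -982))), -1) = Pow(Add(103446, Add(-985, 964324, -729626)), -1) = Pow(Add(103446, 233713), -1) = Pow(337159, -1) = Rational(1, 337159)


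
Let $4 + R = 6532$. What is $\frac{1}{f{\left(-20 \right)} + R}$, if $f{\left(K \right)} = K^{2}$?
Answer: $\frac{1}{6928} \approx 0.00014434$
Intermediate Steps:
$R = 6528$ ($R = -4 + 6532 = 6528$)
$\frac{1}{f{\left(-20 \right)} + R} = \frac{1}{\left(-20\right)^{2} + 6528} = \frac{1}{400 + 6528} = \frac{1}{6928}$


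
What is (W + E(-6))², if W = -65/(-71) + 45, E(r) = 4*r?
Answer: 2421136/5041 ≈ 480.29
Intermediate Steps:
W = 3260/71 (W = -65*(-1/71) + 45 = 65/71 + 45 = 3260/71 ≈ 45.915)
(W + E(-6))² = (3260/71 + 4*(-6))² = (3260/71 - 24)² = (1556/71)² = 2421136/5041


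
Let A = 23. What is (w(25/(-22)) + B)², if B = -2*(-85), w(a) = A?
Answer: 37249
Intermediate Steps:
w(a) = 23
B = 170
(w(25/(-22)) + B)² = (23 + 170)² = 193² = 37249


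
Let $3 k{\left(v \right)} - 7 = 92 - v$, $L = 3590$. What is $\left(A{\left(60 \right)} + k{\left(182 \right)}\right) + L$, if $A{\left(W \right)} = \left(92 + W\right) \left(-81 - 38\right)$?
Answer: $- \frac{43577}{3} \approx -14526.0$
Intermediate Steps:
$k{\left(v \right)} = 33 - \frac{v}{3}$ ($k{\left(v \right)} = \frac{7}{3} + \frac{92 - v}{3} = \frac{7}{3} - \left(- \frac{92}{3} + \frac{v}{3}\right) = 33 - \frac{v}{3}$)
$A{\left(W \right)} = -10948 - 119 W$ ($A{\left(W \right)} = \left(92 + W\right) \left(-119\right) = -10948 - 119 W$)
$\left(A{\left(60 \right)} + k{\left(182 \right)}\right) + L = \left(\left(-10948 - 7140\right) + \left(33 - \frac{182}{3}\right)\right) + 3590 = \left(-18088 - \frac{83}{3}\right) + 3590 = - \frac{54347}{3} + 3590 = - \frac{43577}{3}$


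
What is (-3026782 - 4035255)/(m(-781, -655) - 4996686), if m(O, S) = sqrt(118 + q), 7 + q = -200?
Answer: 35286781409382/24966870982685 + 7062037*I*sqrt(89)/24966870982685 ≈ 1.4133 + 2.6685e-6*I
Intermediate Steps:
q = -207 (q = -7 - 200 = -207)
m(O, S) = I*sqrt(89) (m(O, S) = sqrt(118 - 207) = sqrt(-89) = I*sqrt(89))
(-3026782 - 4035255)/(m(-781, -655) - 4996686) = (-3026782 - 4035255)/(I*sqrt(89) - 4996686) = -7062037/(-4996686 + I*sqrt(89))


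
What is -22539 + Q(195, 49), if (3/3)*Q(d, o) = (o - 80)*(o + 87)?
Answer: -26755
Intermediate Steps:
Q(d, o) = (-80 + o)*(87 + o) (Q(d, o) = (o - 80)*(o + 87) = (-80 + o)*(87 + o))
-22539 + Q(195, 49) = -22539 + (-6960 + 49**2 + 7*49) = -22539 + (-6960 + 2401 + 343) = -22539 - 4216 = -26755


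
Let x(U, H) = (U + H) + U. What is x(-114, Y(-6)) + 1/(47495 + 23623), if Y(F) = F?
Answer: -16641611/71118 ≈ -234.00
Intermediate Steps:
x(U, H) = H + 2*U (x(U, H) = (H + U) + U = H + 2*U)
x(-114, Y(-6)) + 1/(47495 + 23623) = (-6 + 2*(-114)) + 1/(47495 + 23623) = (-6 - 228) + 1/71118 = -234 + 1/71118 = -16641611/71118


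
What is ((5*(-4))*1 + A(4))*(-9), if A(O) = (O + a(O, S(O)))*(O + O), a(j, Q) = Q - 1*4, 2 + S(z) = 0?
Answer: 324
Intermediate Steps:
S(z) = -2 (S(z) = -2 + 0 = -2)
a(j, Q) = -4 + Q (a(j, Q) = Q - 4 = -4 + Q)
A(O) = 2*O*(-6 + O) (A(O) = (O + (-4 - 2))*(O + O) = (O - 6)*(2*O) = (-6 + O)*(2*O) = 2*O*(-6 + O))
((5*(-4))*1 + A(4))*(-9) = ((5*(-4))*1 + 2*4*(-6 + 4))*(-9) = (-20*1 + 2*4*(-2))*(-9) = (-20 - 16)*(-9) = -36*(-9) = 324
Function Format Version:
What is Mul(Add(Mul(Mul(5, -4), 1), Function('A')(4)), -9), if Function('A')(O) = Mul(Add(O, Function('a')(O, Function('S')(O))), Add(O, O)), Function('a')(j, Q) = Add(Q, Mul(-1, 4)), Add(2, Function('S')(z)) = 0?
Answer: 324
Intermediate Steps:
Function('S')(z) = -2 (Function('S')(z) = Add(-2, 0) = -2)
Function('a')(j, Q) = Add(-4, Q) (Function('a')(j, Q) = Add(Q, -4) = Add(-4, Q))
Function('A')(O) = Mul(2, O, Add(-6, O)) (Function('A')(O) = Mul(Add(O, Add(-4, -2)), Add(O, O)) = Mul(Add(O, -6), Mul(2, O)) = Mul(Add(-6, O), Mul(2, O)) = Mul(2, O, Add(-6, O)))
Mul(Add(Mul(Mul(5, -4), 1), Function('A')(4)), -9) = Mul(Add(Mul(Mul(5, -4), 1), Mul(2, 4, Add(-6, 4))), -9) = Mul(Add(Mul(-20, 1), Mul(2, 4, -2)), -9) = Mul(Add(-20, -16), -9) = Mul(-36, -9) = 324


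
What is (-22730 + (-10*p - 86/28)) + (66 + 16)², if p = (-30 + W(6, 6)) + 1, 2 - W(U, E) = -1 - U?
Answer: -221327/14 ≈ -15809.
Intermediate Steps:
W(U, E) = 3 + U (W(U, E) = 2 - (-1 - U) = 2 + (1 + U) = 3 + U)
p = -20 (p = (-30 + (3 + 6)) + 1 = (-30 + 9) + 1 = -21 + 1 = -20)
(-22730 + (-10*p - 86/28)) + (66 + 16)² = (-22730 + (-10*(-20) - 86/28)) + (66 + 16)² = (-22730 + (200 - 86*1/28)) + 82² = (-22730 + (200 - 43/14)) + 6724 = (-22730 + 2757/14) + 6724 = -315463/14 + 6724 = -221327/14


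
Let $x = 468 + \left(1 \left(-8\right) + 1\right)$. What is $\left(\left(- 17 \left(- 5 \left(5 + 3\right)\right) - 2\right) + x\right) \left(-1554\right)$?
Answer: $-1770006$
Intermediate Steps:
$x = 461$ ($x = 468 + \left(-8 + 1\right) = 468 - 7 = 461$)
$\left(\left(- 17 \left(- 5 \left(5 + 3\right)\right) - 2\right) + x\right) \left(-1554\right) = \left(\left(- 17 \left(- 5 \left(5 + 3\right)\right) - 2\right) + 461\right) \left(-1554\right) = \left(\left(- 17 \left(\left(-5\right) 8\right) - 2\right) + 461\right) \left(-1554\right) = \left(\left(\left(-17\right) \left(-40\right) - 2\right) + 461\right) \left(-1554\right) = \left(\left(680 - 2\right) + 461\right) \left(-1554\right) = \left(678 + 461\right) \left(-1554\right) = 1139 \left(-1554\right) = -1770006$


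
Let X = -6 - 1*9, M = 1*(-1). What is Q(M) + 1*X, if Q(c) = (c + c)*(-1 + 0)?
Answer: -13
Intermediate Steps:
M = -1
Q(c) = -2*c (Q(c) = (2*c)*(-1) = -2*c)
X = -15 (X = -6 - 9 = -15)
Q(M) + 1*X = -2*(-1) + 1*(-15) = 2 - 15 = -13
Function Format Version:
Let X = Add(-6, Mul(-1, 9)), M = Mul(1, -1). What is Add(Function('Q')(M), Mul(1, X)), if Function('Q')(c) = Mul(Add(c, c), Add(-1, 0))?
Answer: -13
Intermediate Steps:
M = -1
Function('Q')(c) = Mul(-2, c) (Function('Q')(c) = Mul(Mul(2, c), -1) = Mul(-2, c))
X = -15 (X = Add(-6, -9) = -15)
Add(Function('Q')(M), Mul(1, X)) = Add(Mul(-2, -1), Mul(1, -15)) = Add(2, -15) = -13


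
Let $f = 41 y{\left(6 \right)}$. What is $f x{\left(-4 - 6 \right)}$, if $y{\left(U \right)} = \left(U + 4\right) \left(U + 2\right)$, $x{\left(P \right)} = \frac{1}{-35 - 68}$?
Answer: $- \frac{3280}{103} \approx -31.845$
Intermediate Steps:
$x{\left(P \right)} = - \frac{1}{103}$ ($x{\left(P \right)} = \frac{1}{-103} = - \frac{1}{103}$)
$y{\left(U \right)} = \left(2 + U\right) \left(4 + U\right)$ ($y{\left(U \right)} = \left(4 + U\right) \left(2 + U\right) = \left(2 + U\right) \left(4 + U\right)$)
$f = 3280$ ($f = 41 \left(8 + 6^{2} + 6 \cdot 6\right) = 41 \left(8 + 36 + 36\right) = 41 \cdot 80 = 3280$)
$f x{\left(-4 - 6 \right)} = 3280 \left(- \frac{1}{103}\right) = - \frac{3280}{103}$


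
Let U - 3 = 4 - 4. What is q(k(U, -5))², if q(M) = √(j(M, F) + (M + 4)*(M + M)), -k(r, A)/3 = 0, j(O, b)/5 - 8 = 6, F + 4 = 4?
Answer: 70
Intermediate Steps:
F = 0 (F = -4 + 4 = 0)
j(O, b) = 70 (j(O, b) = 40 + 5*6 = 40 + 30 = 70)
U = 3 (U = 3 + (4 - 4) = 3 + 0 = 3)
k(r, A) = 0 (k(r, A) = -3*0 = 0)
q(M) = √(70 + 2*M*(4 + M)) (q(M) = √(70 + (M + 4)*(M + M)) = √(70 + (4 + M)*(2*M)) = √(70 + 2*M*(4 + M)))
q(k(U, -5))² = (√(70 + 2*0² + 8*0))² = (√(70 + 2*0 + 0))² = (√(70 + 0 + 0))² = (√70)² = 70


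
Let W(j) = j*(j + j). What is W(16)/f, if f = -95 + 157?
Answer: 256/31 ≈ 8.2581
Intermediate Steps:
f = 62
W(j) = 2*j² (W(j) = j*(2*j) = 2*j²)
W(16)/f = (2*16²)/62 = (2*256)*(1/62) = 512*(1/62) = 256/31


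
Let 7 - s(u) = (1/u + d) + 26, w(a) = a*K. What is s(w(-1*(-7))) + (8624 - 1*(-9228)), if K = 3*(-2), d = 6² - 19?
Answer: 748273/42 ≈ 17816.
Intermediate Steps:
d = 17 (d = 36 - 19 = 17)
K = -6
w(a) = -6*a (w(a) = a*(-6) = -6*a)
s(u) = -36 - 1/u (s(u) = 7 - ((1/u + 17) + 26) = 7 - ((17 + 1/u) + 26) = 7 - (43 + 1/u) = 7 + (-43 - 1/u) = -36 - 1/u)
s(w(-1*(-7))) + (8624 - 1*(-9228)) = (-36 - 1/((-(-6)*(-7)))) + (8624 - 1*(-9228)) = (-36 - 1/((-6*7))) + (8624 + 9228) = (-36 - 1/(-42)) + 17852 = (-36 - 1*(-1/42)) + 17852 = (-36 + 1/42) + 17852 = -1511/42 + 17852 = 748273/42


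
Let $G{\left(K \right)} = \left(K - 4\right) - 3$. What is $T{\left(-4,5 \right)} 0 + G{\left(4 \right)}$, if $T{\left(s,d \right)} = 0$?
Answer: $-3$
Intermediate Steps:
$G{\left(K \right)} = -7 + K$ ($G{\left(K \right)} = \left(-4 + K\right) - 3 = -7 + K$)
$T{\left(-4,5 \right)} 0 + G{\left(4 \right)} = 0 \cdot 0 + \left(-7 + 4\right) = 0 - 3 = -3$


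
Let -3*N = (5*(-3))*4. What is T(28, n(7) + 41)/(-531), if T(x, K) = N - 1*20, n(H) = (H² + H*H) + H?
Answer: 0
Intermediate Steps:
n(H) = H + 2*H² (n(H) = (H² + H²) + H = 2*H² + H = H + 2*H²)
N = 20 (N = -5*(-3)*4/3 = -(-5)*4 = -⅓*(-60) = 20)
T(x, K) = 0 (T(x, K) = 20 - 1*20 = 20 - 20 = 0)
T(28, n(7) + 41)/(-531) = 0/(-531) = 0*(-1/531) = 0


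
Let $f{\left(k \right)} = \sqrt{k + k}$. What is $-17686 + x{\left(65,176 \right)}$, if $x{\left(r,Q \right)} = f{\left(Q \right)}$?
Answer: $-17686 + 4 \sqrt{22} \approx -17667.0$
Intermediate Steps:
$f{\left(k \right)} = \sqrt{2} \sqrt{k}$ ($f{\left(k \right)} = \sqrt{2 k} = \sqrt{2} \sqrt{k}$)
$x{\left(r,Q \right)} = \sqrt{2} \sqrt{Q}$
$-17686 + x{\left(65,176 \right)} = -17686 + \sqrt{2} \sqrt{176} = -17686 + \sqrt{2} \cdot 4 \sqrt{11} = -17686 + 4 \sqrt{22}$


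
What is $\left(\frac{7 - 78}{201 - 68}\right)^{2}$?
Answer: $\frac{5041}{17689} \approx 0.28498$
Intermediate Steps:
$\left(\frac{7 - 78}{201 - 68}\right)^{2} = \left(- \frac{71}{133}\right)^{2} = \frac{5041}{17689}$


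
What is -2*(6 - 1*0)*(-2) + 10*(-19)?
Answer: -166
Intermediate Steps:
-2*(6 - 1*0)*(-2) + 10*(-19) = -2*(6 + 0)*(-2) - 190 = -2*6*(-2) - 190 = -12*(-2) - 190 = 24 - 190 = -166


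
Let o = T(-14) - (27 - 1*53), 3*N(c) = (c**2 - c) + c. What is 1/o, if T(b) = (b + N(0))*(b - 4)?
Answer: 1/278 ≈ 0.0035971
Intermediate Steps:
N(c) = c**2/3 (N(c) = ((c**2 - c) + c)/3 = c**2/3)
T(b) = b*(-4 + b) (T(b) = (b + (1/3)*0**2)*(b - 4) = (b + (1/3)*0)*(-4 + b) = (b + 0)*(-4 + b) = b*(-4 + b))
o = 278 (o = -14*(-4 - 14) - (27 - 1*53) = -14*(-18) - (27 - 53) = 252 - 1*(-26) = 252 + 26 = 278)
1/o = 1/278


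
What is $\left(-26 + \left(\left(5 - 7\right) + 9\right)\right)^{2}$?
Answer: $361$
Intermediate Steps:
$\left(-26 + \left(\left(5 - 7\right) + 9\right)\right)^{2} = \left(-26 + \left(-2 + 9\right)\right)^{2} = \left(-26 + 7\right)^{2} = \left(-19\right)^{2} = 361$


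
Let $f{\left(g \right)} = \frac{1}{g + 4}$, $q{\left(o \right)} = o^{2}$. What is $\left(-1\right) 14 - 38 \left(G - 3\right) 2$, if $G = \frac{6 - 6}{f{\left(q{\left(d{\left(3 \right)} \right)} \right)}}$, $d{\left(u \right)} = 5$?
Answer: $214$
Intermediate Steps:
$f{\left(g \right)} = \frac{1}{4 + g}$
$G = 0$ ($G = \frac{6 - 6}{\frac{1}{4 + 5^{2}}} = \frac{6 - 6}{\frac{1}{4 + 25}} = \frac{0}{\frac{1}{29}} = 0 \frac{1}{\frac{1}{29}} = 0 \cdot 29 = 0$)
$\left(-1\right) 14 - 38 \left(G - 3\right) 2 = \left(-1\right) 14 - 38 \left(0 - 3\right) 2 = -14 - 38 \left(\left(-3\right) 2\right) = -14 - -228 = -14 + 228 = 214$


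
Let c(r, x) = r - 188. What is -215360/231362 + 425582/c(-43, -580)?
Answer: -49256625422/26722311 ≈ -1843.3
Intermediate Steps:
c(r, x) = -188 + r
-215360/231362 + 425582/c(-43, -580) = -215360/231362 + 425582/(-188 - 43) = -215360*1/231362 + 425582/(-231) = -107680/115681 + 425582*(-1/231) = -107680/115681 - 425582/231 = -49256625422/26722311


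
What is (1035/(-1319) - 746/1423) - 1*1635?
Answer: -3071248774/1876937 ≈ -1636.3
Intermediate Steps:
(1035/(-1319) - 746/1423) - 1*1635 = (1035*(-1/1319) - 746*1/1423) - 1635 = (-1035/1319 - 746/1423) - 1635 = -2456779/1876937 - 1635 = -3071248774/1876937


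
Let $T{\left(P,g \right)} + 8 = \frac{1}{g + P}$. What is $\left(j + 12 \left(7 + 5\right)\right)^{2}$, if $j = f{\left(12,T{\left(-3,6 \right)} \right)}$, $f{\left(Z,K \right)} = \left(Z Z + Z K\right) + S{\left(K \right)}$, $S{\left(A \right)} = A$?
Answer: $\frac{319225}{9} \approx 35469.0$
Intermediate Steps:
$T{\left(P,g \right)} = -8 + \frac{1}{P + g}$ ($T{\left(P,g \right)} = -8 + \frac{1}{g + P} = -8 + \frac{1}{P + g}$)
$f{\left(Z,K \right)} = K + Z^{2} + K Z$ ($f{\left(Z,K \right)} = \left(Z Z + Z K\right) + K = \left(Z^{2} + K Z\right) + K = K + Z^{2} + K Z$)
$j = \frac{133}{3}$ ($j = \frac{1 - -24 - 48}{-3 + 6} + 12^{2} + \frac{1 - -24 - 48}{-3 + 6} \cdot 12 = \frac{1 + 24 - 48}{3} + 144 + \frac{1 + 24 - 48}{3} \cdot 12 = \frac{1}{3} \left(-23\right) + 144 + \frac{1}{3} \left(-23\right) 12 = - \frac{23}{3} + 144 - 92 = \frac{133}{3} \approx 44.333$)
$\left(j + 12 \left(7 + 5\right)\right)^{2} = \left(\frac{133}{3} + 12 \left(7 + 5\right)\right)^{2} = \left(\frac{133}{3} + 12 \cdot 12\right)^{2} = \left(\frac{133}{3} + 144\right)^{2} = \left(\frac{565}{3}\right)^{2} = \frac{319225}{9}$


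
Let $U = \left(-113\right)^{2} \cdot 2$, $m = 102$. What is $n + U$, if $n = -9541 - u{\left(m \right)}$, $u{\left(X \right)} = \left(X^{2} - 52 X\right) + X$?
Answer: $10795$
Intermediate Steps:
$u{\left(X \right)} = X^{2} - 51 X$
$U = 25538$ ($U = 12769 \cdot 2 = 25538$)
$n = -14743$ ($n = -9541 - 102 \left(-51 + 102\right) = -9541 - 102 \cdot 51 = -9541 - 5202 = -14743$)
$n + U = -14743 + 25538 = 10795$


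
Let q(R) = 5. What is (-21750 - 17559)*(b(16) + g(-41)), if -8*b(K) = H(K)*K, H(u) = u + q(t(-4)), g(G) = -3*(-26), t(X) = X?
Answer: -1415124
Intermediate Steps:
g(G) = 78
H(u) = 5 + u (H(u) = u + 5 = 5 + u)
b(K) = -K*(5 + K)/8 (b(K) = -(5 + K)*K/8 = -K*(5 + K)/8)
(-21750 - 17559)*(b(16) + g(-41)) = (-21750 - 17559)*(-1/8*16*(5 + 16) + 78) = -39309*(-1/8*16*21 + 78) = -39309*(-42 + 78) = -39309*36 = -1415124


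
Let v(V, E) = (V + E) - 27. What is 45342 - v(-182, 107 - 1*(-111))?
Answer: 45333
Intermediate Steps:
v(V, E) = -27 + E + V (v(V, E) = (E + V) - 27 = -27 + E + V)
45342 - v(-182, 107 - 1*(-111)) = 45342 - (-27 + (107 - 1*(-111)) - 182) = 45342 - (-27 + (107 + 111) - 182) = 45342 - (-27 + 218 - 182) = 45342 - 1*9 = 45342 - 9 = 45333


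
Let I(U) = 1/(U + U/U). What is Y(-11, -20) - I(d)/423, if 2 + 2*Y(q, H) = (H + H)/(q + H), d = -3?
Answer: -9275/26226 ≈ -0.35366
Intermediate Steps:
I(U) = 1/(1 + U) (I(U) = 1/(U + 1) = 1/(1 + U))
Y(q, H) = -1 + H/(H + q) (Y(q, H) = -1 + ((H + H)/(q + H))/2 = -1 + ((2*H)/(H + q))/2 = -1 + (2*H/(H + q))/2 = -1 + H/(H + q))
Y(-11, -20) - I(d)/423 = -1*(-11)/(-20 - 11) - 1/((1 - 3)*423) = -1*(-11)/(-31) - 1/((-2)*423) = -1*(-11)*(-1/31) - (-1)/(2*423) = -11/31 - 1*(-1/846) = -11/31 + 1/846 = -9275/26226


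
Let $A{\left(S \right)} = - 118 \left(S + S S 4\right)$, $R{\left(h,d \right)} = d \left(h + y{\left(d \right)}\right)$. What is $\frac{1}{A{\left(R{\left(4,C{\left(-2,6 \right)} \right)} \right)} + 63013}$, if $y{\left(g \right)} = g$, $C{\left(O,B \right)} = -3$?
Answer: $\frac{1}{59119} \approx 1.6915 \cdot 10^{-5}$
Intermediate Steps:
$R{\left(h,d \right)} = d \left(d + h\right)$ ($R{\left(h,d \right)} = d \left(h + d\right) = d \left(d + h\right)$)
$A{\left(S \right)} = - 472 S^{2} - 118 S$ ($A{\left(S \right)} = - 118 \left(S + S^{2} \cdot 4\right) = - 118 \left(S + 4 S^{2}\right) = - 472 S^{2} - 118 S$)
$\frac{1}{A{\left(R{\left(4,C{\left(-2,6 \right)} \right)} \right)} + 63013} = \frac{1}{- 118 \left(- 3 \left(-3 + 4\right)\right) \left(1 + 4 \left(- 3 \left(-3 + 4\right)\right)\right) + 63013} = \frac{1}{- 118 \left(\left(-3\right) 1\right) \left(1 + 4 \left(\left(-3\right) 1\right)\right) + 63013} = \frac{1}{\left(-118\right) \left(-3\right) \left(1 + 4 \left(-3\right)\right) + 63013} = \frac{1}{\left(-118\right) \left(-3\right) \left(1 - 12\right) + 63013} = \frac{1}{\left(-118\right) \left(-3\right) \left(-11\right) + 63013} = \frac{1}{-3894 + 63013} = \frac{1}{59119}$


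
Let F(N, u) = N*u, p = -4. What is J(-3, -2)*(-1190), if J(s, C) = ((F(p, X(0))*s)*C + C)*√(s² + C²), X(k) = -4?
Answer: -111860*√13 ≈ -4.0332e+5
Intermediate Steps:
J(s, C) = √(C² + s²)*(C + 16*C*s) (J(s, C) = (((-4*(-4))*s)*C + C)*√(s² + C²) = ((16*s)*C + C)*√(C² + s²) = (16*C*s + C)*√(C² + s²) = (C + 16*C*s)*√(C² + s²) = √(C² + s²)*(C + 16*C*s))
J(-3, -2)*(-1190) = -2*√((-2)² + (-3)²)*(1 + 16*(-3))*(-1190) = -2*√(4 + 9)*(1 - 48)*(-1190) = -2*√13*(-47)*(-1190) = (94*√13)*(-1190) = -111860*√13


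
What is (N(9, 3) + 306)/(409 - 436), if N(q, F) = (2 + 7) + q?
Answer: -12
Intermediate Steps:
N(q, F) = 9 + q
(N(9, 3) + 306)/(409 - 436) = ((9 + 9) + 306)/(409 - 436) = (18 + 306)/(-27) = 324*(-1/27) = -12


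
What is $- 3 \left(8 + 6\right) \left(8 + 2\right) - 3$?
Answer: $-423$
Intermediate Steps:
$- 3 \left(8 + 6\right) \left(8 + 2\right) - 3 = - 3 \cdot 14 \cdot 10 - 3 = \left(-3\right) 140 - 3 = -420 - 3 = -423$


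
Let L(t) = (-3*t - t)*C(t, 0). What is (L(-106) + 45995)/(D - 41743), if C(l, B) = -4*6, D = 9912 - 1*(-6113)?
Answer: -5117/3674 ≈ -1.3928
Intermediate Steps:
D = 16025 (D = 9912 + 6113 = 16025)
C(l, B) = -24
L(t) = 96*t (L(t) = (-3*t - t)*(-24) = -4*t*(-24) = 96*t)
(L(-106) + 45995)/(D - 41743) = (96*(-106) + 45995)/(16025 - 41743) = (-10176 + 45995)/(-25718) = 35819*(-1/25718) = -5117/3674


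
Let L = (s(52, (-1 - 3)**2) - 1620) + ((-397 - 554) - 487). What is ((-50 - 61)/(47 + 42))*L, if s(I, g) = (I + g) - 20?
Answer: 334110/89 ≈ 3754.0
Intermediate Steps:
s(I, g) = -20 + I + g
L = -3010 (L = ((-20 + 52 + (-1 - 3)**2) - 1620) + ((-397 - 554) - 487) = ((-20 + 52 + (-4)**2) - 1620) + (-951 - 487) = ((-20 + 52 + 16) - 1620) - 1438 = (48 - 1620) - 1438 = -1572 - 1438 = -3010)
((-50 - 61)/(47 + 42))*L = ((-50 - 61)/(47 + 42))*(-3010) = -111/89*(-3010) = 334110/89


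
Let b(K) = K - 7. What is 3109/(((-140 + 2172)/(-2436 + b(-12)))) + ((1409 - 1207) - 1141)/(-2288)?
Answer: -136417729/36322 ≈ -3755.8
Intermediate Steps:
b(K) = -7 + K
3109/(((-140 + 2172)/(-2436 + b(-12)))) + ((1409 - 1207) - 1141)/(-2288) = 3109/(((-140 + 2172)/(-2436 + (-7 - 12)))) + ((1409 - 1207) - 1141)/(-2288) = 3109/((2032/(-2436 - 19))) + (202 - 1141)*(-1/2288) = 3109/((2032/(-2455))) - 939*(-1/2288) = 3109/((2032*(-1/2455))) + 939/2288 = 3109/(-2032/2455) + 939/2288 = 3109*(-2455/2032) + 939/2288 = -7632595/2032 + 939/2288 = -136417729/36322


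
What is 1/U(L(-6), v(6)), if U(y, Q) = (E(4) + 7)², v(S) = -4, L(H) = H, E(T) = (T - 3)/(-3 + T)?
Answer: 1/64 ≈ 0.015625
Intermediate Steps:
E(T) = 1 (E(T) = (-3 + T)/(-3 + T) = 1)
U(y, Q) = 64 (U(y, Q) = (1 + 7)² = 8² = 64)
1/U(L(-6), v(6)) = 1/64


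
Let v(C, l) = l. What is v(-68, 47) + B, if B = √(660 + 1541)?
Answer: 47 + √2201 ≈ 93.915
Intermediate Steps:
B = √2201 ≈ 46.915
v(-68, 47) + B = 47 + √2201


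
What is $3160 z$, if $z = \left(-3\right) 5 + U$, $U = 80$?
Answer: $205400$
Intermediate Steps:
$z = 65$ ($z = \left(-3\right) 5 + 80 = -15 + 80 = 65$)
$3160 z = 3160 \cdot 65 = 205400$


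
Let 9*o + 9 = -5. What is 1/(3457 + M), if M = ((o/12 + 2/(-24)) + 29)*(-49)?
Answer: 108/221015 ≈ 0.00048865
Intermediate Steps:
o = -14/9 (o = -1 + (1/9)*(-5) = -1 - 5/9 = -14/9 ≈ -1.5556)
M = -152341/108 (M = ((-14/9/12 + 2/(-24)) + 29)*(-49) = ((-14/9*1/12 + 2*(-1/24)) + 29)*(-49) = ((-7/54 - 1/12) + 29)*(-49) = (-23/108 + 29)*(-49) = (3109/108)*(-49) = -152341/108 ≈ -1410.6)
1/(3457 + M) = 1/(3457 - 152341/108) = 1/(221015/108) = 108/221015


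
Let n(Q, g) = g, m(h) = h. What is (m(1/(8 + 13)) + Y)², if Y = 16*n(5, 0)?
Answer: 1/441 ≈ 0.0022676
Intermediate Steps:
Y = 0 (Y = 16*0 = 0)
(m(1/(8 + 13)) + Y)² = (1/(8 + 13) + 0)² = (1/21 + 0)² = (1/21)² = 1/441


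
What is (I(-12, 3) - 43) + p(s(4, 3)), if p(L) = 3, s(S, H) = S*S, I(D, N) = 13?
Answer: -27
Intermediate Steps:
s(S, H) = S**2
(I(-12, 3) - 43) + p(s(4, 3)) = (13 - 43) + 3 = -30 + 3 = -27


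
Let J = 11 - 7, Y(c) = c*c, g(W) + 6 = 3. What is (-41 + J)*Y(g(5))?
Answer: -333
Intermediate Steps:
g(W) = -3 (g(W) = -6 + 3 = -3)
Y(c) = c**2
J = 4
(-41 + J)*Y(g(5)) = (-41 + 4)*(-3)**2 = -37*9 = -333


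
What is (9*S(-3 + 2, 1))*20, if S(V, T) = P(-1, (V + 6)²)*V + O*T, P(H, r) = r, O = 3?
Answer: -3960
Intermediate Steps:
S(V, T) = 3*T + V*(6 + V)² (S(V, T) = (V + 6)²*V + 3*T = (6 + V)²*V + 3*T = V*(6 + V)² + 3*T = 3*T + V*(6 + V)²)
(9*S(-3 + 2, 1))*20 = (9*(3*1 + (-3 + 2)*(6 + (-3 + 2))²))*20 = (9*(3 - (6 - 1)²))*20 = (9*(3 - 1*5²))*20 = (9*(3 - 1*25))*20 = (9*(3 - 25))*20 = (9*(-22))*20 = -198*20 = -3960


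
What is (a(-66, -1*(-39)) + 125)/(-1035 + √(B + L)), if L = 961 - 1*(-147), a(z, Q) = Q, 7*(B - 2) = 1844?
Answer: -51660/325607 - 164*√67298/7488961 ≈ -0.16434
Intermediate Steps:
B = 1858/7 (B = 2 + (⅐)*1844 = 2 + 1844/7 = 1858/7 ≈ 265.43)
L = 1108 (L = 961 + 147 = 1108)
(a(-66, -1*(-39)) + 125)/(-1035 + √(B + L)) = (-1*(-39) + 125)/(-1035 + √(1858/7 + 1108)) = (39 + 125)/(-1035 + √(9614/7)) = 164/(-1035 + √67298/7)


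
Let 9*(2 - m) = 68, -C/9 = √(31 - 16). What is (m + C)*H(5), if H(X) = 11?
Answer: -550/9 - 99*√15 ≈ -444.54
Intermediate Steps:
C = -9*√15 (C = -9*√(31 - 16) = -9*√15 ≈ -34.857)
m = -50/9 (m = 2 - ⅑*68 = 2 - 68/9 = -50/9 ≈ -5.5556)
(m + C)*H(5) = (-50/9 - 9*√15)*11 = -550/9 - 99*√15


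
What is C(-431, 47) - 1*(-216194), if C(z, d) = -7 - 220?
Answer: 215967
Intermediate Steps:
C(z, d) = -227
C(-431, 47) - 1*(-216194) = -227 - 1*(-216194) = -227 + 216194 = 215967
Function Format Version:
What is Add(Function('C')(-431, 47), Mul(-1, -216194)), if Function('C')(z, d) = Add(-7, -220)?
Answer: 215967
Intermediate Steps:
Function('C')(z, d) = -227
Add(Function('C')(-431, 47), Mul(-1, -216194)) = Add(-227, Mul(-1, -216194)) = Add(-227, 216194) = 215967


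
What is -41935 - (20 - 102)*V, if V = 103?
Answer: -33489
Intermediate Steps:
-41935 - (20 - 102)*V = -41935 - (20 - 102)*103 = -41935 - (-82)*103 = -41935 - 1*(-8446) = -41935 + 8446 = -33489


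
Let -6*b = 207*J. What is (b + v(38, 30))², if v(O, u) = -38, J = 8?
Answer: 98596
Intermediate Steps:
b = -276 (b = -69*8/2 = -⅙*1656 = -276)
(b + v(38, 30))² = (-276 - 38)² = (-314)² = 98596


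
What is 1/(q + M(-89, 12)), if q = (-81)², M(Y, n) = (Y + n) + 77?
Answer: 1/6561 ≈ 0.00015242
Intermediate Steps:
M(Y, n) = 77 + Y + n
q = 6561
1/(q + M(-89, 12)) = 1/(6561 + (77 - 89 + 12)) = 1/(6561 + 0) = 1/6561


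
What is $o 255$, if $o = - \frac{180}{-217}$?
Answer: $\frac{45900}{217} \approx 211.52$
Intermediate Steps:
$o = \frac{180}{217}$ ($o = \left(-180\right) \left(- \frac{1}{217}\right) = \frac{180}{217} \approx 0.82949$)
$o 255 = \frac{180}{217} \cdot 255 = \frac{45900}{217}$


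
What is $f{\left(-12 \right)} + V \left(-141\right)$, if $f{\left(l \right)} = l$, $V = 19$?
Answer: $-2691$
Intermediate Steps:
$f{\left(-12 \right)} + V \left(-141\right) = -12 + 19 \left(-141\right) = -12 - 2679 = -2691$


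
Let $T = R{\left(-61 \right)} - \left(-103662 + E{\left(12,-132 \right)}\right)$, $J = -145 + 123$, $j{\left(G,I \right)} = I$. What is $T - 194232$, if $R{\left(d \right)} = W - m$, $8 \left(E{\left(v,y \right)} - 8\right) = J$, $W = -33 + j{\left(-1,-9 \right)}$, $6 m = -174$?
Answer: $- \frac{362353}{4} \approx -90588.0$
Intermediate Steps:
$m = -29$ ($m = \frac{1}{6} \left(-174\right) = -29$)
$W = -42$ ($W = -33 - 9 = -42$)
$J = -22$
$E{\left(v,y \right)} = \frac{21}{4}$ ($E{\left(v,y \right)} = 8 + \frac{1}{8} \left(-22\right) = 8 - \frac{11}{4} = \frac{21}{4}$)
$R{\left(d \right)} = -13$ ($R{\left(d \right)} = -42 - -29 = -42 + 29 = -13$)
$T = \frac{414575}{4}$ ($T = -13 - \left(-103662 + \frac{21}{4}\right) = -13 - - \frac{414627}{4} = -13 + \frac{414627}{4} = \frac{414575}{4} \approx 1.0364 \cdot 10^{5}$)
$T - 194232 = \frac{414575}{4} - 194232 = - \frac{362353}{4}$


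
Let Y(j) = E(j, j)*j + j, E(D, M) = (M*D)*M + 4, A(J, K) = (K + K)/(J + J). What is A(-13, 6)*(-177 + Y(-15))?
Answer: -302238/13 ≈ -23249.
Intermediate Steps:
A(J, K) = K/J (A(J, K) = (2*K)/((2*J)) = (2*K)*(1/(2*J)) = K/J)
E(D, M) = 4 + D*M² (E(D, M) = (D*M)*M + 4 = D*M² + 4 = 4 + D*M²)
Y(j) = j + j*(4 + j³) (Y(j) = (4 + j*j²)*j + j = (4 + j³)*j + j = j*(4 + j³) + j = j + j*(4 + j³))
A(-13, 6)*(-177 + Y(-15)) = (6/(-13))*(-177 - 15*(5 + (-15)³)) = (6*(-1/13))*(-177 - 15*(5 - 3375)) = -6*(-177 - 15*(-3370))/13 = -6*(-177 + 50550)/13 = -6/13*50373 = -302238/13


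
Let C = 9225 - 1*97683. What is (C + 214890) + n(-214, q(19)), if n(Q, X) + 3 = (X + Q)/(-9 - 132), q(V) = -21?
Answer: 379292/3 ≈ 1.2643e+5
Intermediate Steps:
n(Q, X) = -3 - Q/141 - X/141 (n(Q, X) = -3 + (X + Q)/(-9 - 132) = -3 + (Q + X)/(-141) = -3 + (Q + X)*(-1/141) = -3 + (-Q/141 - X/141) = -3 - Q/141 - X/141)
C = -88458 (C = 9225 - 97683 = -88458)
(C + 214890) + n(-214, q(19)) = (-88458 + 214890) + (-3 - 1/141*(-214) - 1/141*(-21)) = 126432 + (-3 + 214/141 + 7/47) = 126432 - 4/3 = 379292/3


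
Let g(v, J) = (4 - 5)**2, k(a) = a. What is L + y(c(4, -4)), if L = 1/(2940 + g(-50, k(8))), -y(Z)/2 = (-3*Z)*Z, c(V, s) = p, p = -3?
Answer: 158815/2941 ≈ 54.000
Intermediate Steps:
c(V, s) = -3
g(v, J) = 1 (g(v, J) = (-1)**2 = 1)
y(Z) = 6*Z**2 (y(Z) = -2*(-3*Z)*Z = -(-6)*Z**2 = 6*Z**2)
L = 1/2941 (L = 1/(2940 + 1) = 1/2941 ≈ 0.00034002)
L + y(c(4, -4)) = 1/2941 + 6*(-3)**2 = 1/2941 + 6*9 = 1/2941 + 54 = 158815/2941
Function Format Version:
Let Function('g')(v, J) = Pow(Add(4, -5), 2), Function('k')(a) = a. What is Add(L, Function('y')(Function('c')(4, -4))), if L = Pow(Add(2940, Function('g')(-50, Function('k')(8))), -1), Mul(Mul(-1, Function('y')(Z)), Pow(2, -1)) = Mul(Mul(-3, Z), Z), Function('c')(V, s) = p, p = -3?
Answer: Rational(158815, 2941) ≈ 54.000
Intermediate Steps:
Function('c')(V, s) = -3
Function('g')(v, J) = 1 (Function('g')(v, J) = Pow(-1, 2) = 1)
Function('y')(Z) = Mul(6, Pow(Z, 2)) (Function('y')(Z) = Mul(-2, Mul(Mul(-3, Z), Z)) = Mul(-2, Mul(-3, Pow(Z, 2))) = Mul(6, Pow(Z, 2)))
L = Rational(1, 2941) (L = Pow(Add(2940, 1), -1) = Pow(2941, -1) = Rational(1, 2941) ≈ 0.00034002)
Add(L, Function('y')(Function('c')(4, -4))) = Add(Rational(1, 2941), Mul(6, Pow(-3, 2))) = Add(Rational(1, 2941), Mul(6, 9)) = Add(Rational(1, 2941), 54) = Rational(158815, 2941)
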